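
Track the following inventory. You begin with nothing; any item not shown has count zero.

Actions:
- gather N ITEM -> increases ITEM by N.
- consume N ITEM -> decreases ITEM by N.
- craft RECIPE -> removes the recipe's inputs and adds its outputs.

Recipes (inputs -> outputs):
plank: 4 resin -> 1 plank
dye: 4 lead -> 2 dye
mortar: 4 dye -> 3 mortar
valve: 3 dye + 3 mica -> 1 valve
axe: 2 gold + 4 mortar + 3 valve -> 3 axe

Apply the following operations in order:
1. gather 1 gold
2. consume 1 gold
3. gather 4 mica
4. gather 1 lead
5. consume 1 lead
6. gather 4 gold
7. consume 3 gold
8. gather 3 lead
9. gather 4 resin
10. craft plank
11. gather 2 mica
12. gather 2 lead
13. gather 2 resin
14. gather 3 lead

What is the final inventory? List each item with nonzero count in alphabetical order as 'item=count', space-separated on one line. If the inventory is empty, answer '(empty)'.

Answer: gold=1 lead=8 mica=6 plank=1 resin=2

Derivation:
After 1 (gather 1 gold): gold=1
After 2 (consume 1 gold): (empty)
After 3 (gather 4 mica): mica=4
After 4 (gather 1 lead): lead=1 mica=4
After 5 (consume 1 lead): mica=4
After 6 (gather 4 gold): gold=4 mica=4
After 7 (consume 3 gold): gold=1 mica=4
After 8 (gather 3 lead): gold=1 lead=3 mica=4
After 9 (gather 4 resin): gold=1 lead=3 mica=4 resin=4
After 10 (craft plank): gold=1 lead=3 mica=4 plank=1
After 11 (gather 2 mica): gold=1 lead=3 mica=6 plank=1
After 12 (gather 2 lead): gold=1 lead=5 mica=6 plank=1
After 13 (gather 2 resin): gold=1 lead=5 mica=6 plank=1 resin=2
After 14 (gather 3 lead): gold=1 lead=8 mica=6 plank=1 resin=2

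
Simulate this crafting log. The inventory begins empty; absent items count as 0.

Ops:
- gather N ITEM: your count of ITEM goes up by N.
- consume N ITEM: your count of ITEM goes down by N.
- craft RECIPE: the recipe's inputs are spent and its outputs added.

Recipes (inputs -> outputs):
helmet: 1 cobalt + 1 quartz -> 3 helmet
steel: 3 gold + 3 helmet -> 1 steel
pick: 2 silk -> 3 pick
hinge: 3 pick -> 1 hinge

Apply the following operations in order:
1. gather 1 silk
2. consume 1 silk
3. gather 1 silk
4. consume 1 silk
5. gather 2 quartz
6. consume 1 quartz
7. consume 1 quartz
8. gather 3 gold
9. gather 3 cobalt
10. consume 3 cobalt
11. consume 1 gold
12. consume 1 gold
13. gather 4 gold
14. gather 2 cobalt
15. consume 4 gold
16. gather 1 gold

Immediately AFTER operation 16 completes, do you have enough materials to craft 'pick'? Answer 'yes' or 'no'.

After 1 (gather 1 silk): silk=1
After 2 (consume 1 silk): (empty)
After 3 (gather 1 silk): silk=1
After 4 (consume 1 silk): (empty)
After 5 (gather 2 quartz): quartz=2
After 6 (consume 1 quartz): quartz=1
After 7 (consume 1 quartz): (empty)
After 8 (gather 3 gold): gold=3
After 9 (gather 3 cobalt): cobalt=3 gold=3
After 10 (consume 3 cobalt): gold=3
After 11 (consume 1 gold): gold=2
After 12 (consume 1 gold): gold=1
After 13 (gather 4 gold): gold=5
After 14 (gather 2 cobalt): cobalt=2 gold=5
After 15 (consume 4 gold): cobalt=2 gold=1
After 16 (gather 1 gold): cobalt=2 gold=2

Answer: no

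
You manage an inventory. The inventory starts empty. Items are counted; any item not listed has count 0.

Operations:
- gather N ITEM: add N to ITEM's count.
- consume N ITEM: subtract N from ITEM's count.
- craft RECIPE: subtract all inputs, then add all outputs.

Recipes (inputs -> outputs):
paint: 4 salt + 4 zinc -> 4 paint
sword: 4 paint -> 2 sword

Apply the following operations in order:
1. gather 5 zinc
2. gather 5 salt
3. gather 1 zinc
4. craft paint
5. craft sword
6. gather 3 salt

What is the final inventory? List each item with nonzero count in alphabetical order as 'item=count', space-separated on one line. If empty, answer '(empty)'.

Answer: salt=4 sword=2 zinc=2

Derivation:
After 1 (gather 5 zinc): zinc=5
After 2 (gather 5 salt): salt=5 zinc=5
After 3 (gather 1 zinc): salt=5 zinc=6
After 4 (craft paint): paint=4 salt=1 zinc=2
After 5 (craft sword): salt=1 sword=2 zinc=2
After 6 (gather 3 salt): salt=4 sword=2 zinc=2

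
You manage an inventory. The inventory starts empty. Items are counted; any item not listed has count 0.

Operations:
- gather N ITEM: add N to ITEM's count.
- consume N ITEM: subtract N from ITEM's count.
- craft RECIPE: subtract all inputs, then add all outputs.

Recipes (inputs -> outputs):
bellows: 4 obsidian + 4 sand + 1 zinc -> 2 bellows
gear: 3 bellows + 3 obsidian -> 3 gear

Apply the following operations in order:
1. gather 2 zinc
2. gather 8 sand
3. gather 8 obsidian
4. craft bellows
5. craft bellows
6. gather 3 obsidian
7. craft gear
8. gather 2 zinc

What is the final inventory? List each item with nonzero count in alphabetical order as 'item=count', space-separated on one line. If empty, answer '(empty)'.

Answer: bellows=1 gear=3 zinc=2

Derivation:
After 1 (gather 2 zinc): zinc=2
After 2 (gather 8 sand): sand=8 zinc=2
After 3 (gather 8 obsidian): obsidian=8 sand=8 zinc=2
After 4 (craft bellows): bellows=2 obsidian=4 sand=4 zinc=1
After 5 (craft bellows): bellows=4
After 6 (gather 3 obsidian): bellows=4 obsidian=3
After 7 (craft gear): bellows=1 gear=3
After 8 (gather 2 zinc): bellows=1 gear=3 zinc=2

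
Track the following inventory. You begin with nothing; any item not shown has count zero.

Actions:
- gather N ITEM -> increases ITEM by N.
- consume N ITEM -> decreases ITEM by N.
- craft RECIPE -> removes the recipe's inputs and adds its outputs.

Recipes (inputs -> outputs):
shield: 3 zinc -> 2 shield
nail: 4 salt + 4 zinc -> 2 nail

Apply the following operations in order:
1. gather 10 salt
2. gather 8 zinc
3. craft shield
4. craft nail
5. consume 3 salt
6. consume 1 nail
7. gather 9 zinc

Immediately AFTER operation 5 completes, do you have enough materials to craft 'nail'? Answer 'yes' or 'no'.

Answer: no

Derivation:
After 1 (gather 10 salt): salt=10
After 2 (gather 8 zinc): salt=10 zinc=8
After 3 (craft shield): salt=10 shield=2 zinc=5
After 4 (craft nail): nail=2 salt=6 shield=2 zinc=1
After 5 (consume 3 salt): nail=2 salt=3 shield=2 zinc=1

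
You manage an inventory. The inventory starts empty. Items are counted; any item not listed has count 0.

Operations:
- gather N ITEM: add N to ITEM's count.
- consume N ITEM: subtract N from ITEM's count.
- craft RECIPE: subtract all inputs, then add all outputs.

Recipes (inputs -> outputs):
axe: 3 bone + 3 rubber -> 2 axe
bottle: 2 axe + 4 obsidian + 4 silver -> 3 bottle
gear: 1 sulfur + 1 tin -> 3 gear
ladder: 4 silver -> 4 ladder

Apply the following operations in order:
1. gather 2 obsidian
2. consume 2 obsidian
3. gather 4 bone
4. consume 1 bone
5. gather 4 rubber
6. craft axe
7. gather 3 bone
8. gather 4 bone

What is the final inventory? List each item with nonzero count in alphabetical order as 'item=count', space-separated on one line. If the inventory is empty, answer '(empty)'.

After 1 (gather 2 obsidian): obsidian=2
After 2 (consume 2 obsidian): (empty)
After 3 (gather 4 bone): bone=4
After 4 (consume 1 bone): bone=3
After 5 (gather 4 rubber): bone=3 rubber=4
After 6 (craft axe): axe=2 rubber=1
After 7 (gather 3 bone): axe=2 bone=3 rubber=1
After 8 (gather 4 bone): axe=2 bone=7 rubber=1

Answer: axe=2 bone=7 rubber=1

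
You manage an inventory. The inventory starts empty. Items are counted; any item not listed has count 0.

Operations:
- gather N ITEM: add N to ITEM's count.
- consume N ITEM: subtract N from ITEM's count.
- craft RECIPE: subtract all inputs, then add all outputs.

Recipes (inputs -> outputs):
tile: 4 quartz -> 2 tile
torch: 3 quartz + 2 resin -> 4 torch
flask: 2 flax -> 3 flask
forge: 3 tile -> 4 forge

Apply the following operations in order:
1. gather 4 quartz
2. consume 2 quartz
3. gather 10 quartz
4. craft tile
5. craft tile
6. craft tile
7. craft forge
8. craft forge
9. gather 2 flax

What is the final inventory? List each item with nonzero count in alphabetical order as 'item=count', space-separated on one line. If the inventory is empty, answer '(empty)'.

Answer: flax=2 forge=8

Derivation:
After 1 (gather 4 quartz): quartz=4
After 2 (consume 2 quartz): quartz=2
After 3 (gather 10 quartz): quartz=12
After 4 (craft tile): quartz=8 tile=2
After 5 (craft tile): quartz=4 tile=4
After 6 (craft tile): tile=6
After 7 (craft forge): forge=4 tile=3
After 8 (craft forge): forge=8
After 9 (gather 2 flax): flax=2 forge=8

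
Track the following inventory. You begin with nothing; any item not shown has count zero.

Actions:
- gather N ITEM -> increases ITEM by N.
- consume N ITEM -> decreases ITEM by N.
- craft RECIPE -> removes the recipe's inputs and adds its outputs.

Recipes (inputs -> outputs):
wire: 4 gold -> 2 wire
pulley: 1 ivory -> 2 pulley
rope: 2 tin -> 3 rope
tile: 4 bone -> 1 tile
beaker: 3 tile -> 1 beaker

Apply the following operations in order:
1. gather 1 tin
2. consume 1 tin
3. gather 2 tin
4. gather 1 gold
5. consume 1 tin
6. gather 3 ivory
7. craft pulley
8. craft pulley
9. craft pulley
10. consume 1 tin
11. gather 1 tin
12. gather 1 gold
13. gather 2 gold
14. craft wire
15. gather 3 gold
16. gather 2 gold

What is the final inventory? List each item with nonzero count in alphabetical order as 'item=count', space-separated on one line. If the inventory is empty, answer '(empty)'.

After 1 (gather 1 tin): tin=1
After 2 (consume 1 tin): (empty)
After 3 (gather 2 tin): tin=2
After 4 (gather 1 gold): gold=1 tin=2
After 5 (consume 1 tin): gold=1 tin=1
After 6 (gather 3 ivory): gold=1 ivory=3 tin=1
After 7 (craft pulley): gold=1 ivory=2 pulley=2 tin=1
After 8 (craft pulley): gold=1 ivory=1 pulley=4 tin=1
After 9 (craft pulley): gold=1 pulley=6 tin=1
After 10 (consume 1 tin): gold=1 pulley=6
After 11 (gather 1 tin): gold=1 pulley=6 tin=1
After 12 (gather 1 gold): gold=2 pulley=6 tin=1
After 13 (gather 2 gold): gold=4 pulley=6 tin=1
After 14 (craft wire): pulley=6 tin=1 wire=2
After 15 (gather 3 gold): gold=3 pulley=6 tin=1 wire=2
After 16 (gather 2 gold): gold=5 pulley=6 tin=1 wire=2

Answer: gold=5 pulley=6 tin=1 wire=2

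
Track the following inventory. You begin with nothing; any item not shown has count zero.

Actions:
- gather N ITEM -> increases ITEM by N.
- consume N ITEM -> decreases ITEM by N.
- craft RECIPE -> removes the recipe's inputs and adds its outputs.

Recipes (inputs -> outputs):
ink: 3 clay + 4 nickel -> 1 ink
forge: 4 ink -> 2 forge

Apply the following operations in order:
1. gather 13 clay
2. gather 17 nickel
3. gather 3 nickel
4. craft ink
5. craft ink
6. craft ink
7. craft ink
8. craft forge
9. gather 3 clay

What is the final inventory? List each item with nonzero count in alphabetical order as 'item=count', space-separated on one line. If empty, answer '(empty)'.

Answer: clay=4 forge=2 nickel=4

Derivation:
After 1 (gather 13 clay): clay=13
After 2 (gather 17 nickel): clay=13 nickel=17
After 3 (gather 3 nickel): clay=13 nickel=20
After 4 (craft ink): clay=10 ink=1 nickel=16
After 5 (craft ink): clay=7 ink=2 nickel=12
After 6 (craft ink): clay=4 ink=3 nickel=8
After 7 (craft ink): clay=1 ink=4 nickel=4
After 8 (craft forge): clay=1 forge=2 nickel=4
After 9 (gather 3 clay): clay=4 forge=2 nickel=4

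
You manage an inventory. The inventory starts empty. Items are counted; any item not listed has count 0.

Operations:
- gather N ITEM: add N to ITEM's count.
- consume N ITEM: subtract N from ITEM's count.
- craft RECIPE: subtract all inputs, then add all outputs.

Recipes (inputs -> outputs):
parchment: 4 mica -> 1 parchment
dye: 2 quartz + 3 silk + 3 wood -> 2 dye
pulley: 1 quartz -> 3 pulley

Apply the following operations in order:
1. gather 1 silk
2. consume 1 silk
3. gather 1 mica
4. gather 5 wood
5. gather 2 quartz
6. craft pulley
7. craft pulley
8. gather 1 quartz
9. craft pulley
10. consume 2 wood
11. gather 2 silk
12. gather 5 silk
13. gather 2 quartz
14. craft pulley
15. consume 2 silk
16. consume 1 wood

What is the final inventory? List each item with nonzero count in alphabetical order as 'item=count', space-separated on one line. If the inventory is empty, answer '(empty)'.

Answer: mica=1 pulley=12 quartz=1 silk=5 wood=2

Derivation:
After 1 (gather 1 silk): silk=1
After 2 (consume 1 silk): (empty)
After 3 (gather 1 mica): mica=1
After 4 (gather 5 wood): mica=1 wood=5
After 5 (gather 2 quartz): mica=1 quartz=2 wood=5
After 6 (craft pulley): mica=1 pulley=3 quartz=1 wood=5
After 7 (craft pulley): mica=1 pulley=6 wood=5
After 8 (gather 1 quartz): mica=1 pulley=6 quartz=1 wood=5
After 9 (craft pulley): mica=1 pulley=9 wood=5
After 10 (consume 2 wood): mica=1 pulley=9 wood=3
After 11 (gather 2 silk): mica=1 pulley=9 silk=2 wood=3
After 12 (gather 5 silk): mica=1 pulley=9 silk=7 wood=3
After 13 (gather 2 quartz): mica=1 pulley=9 quartz=2 silk=7 wood=3
After 14 (craft pulley): mica=1 pulley=12 quartz=1 silk=7 wood=3
After 15 (consume 2 silk): mica=1 pulley=12 quartz=1 silk=5 wood=3
After 16 (consume 1 wood): mica=1 pulley=12 quartz=1 silk=5 wood=2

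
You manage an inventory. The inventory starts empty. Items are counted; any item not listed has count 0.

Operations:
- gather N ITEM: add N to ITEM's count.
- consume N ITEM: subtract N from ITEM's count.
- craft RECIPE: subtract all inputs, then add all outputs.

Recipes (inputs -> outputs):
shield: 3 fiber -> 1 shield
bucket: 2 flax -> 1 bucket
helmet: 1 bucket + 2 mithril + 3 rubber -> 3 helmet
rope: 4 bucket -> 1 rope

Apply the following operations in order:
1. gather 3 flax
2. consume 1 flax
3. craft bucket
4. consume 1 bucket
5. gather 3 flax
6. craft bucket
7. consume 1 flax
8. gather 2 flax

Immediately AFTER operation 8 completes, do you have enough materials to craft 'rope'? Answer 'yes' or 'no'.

After 1 (gather 3 flax): flax=3
After 2 (consume 1 flax): flax=2
After 3 (craft bucket): bucket=1
After 4 (consume 1 bucket): (empty)
After 5 (gather 3 flax): flax=3
After 6 (craft bucket): bucket=1 flax=1
After 7 (consume 1 flax): bucket=1
After 8 (gather 2 flax): bucket=1 flax=2

Answer: no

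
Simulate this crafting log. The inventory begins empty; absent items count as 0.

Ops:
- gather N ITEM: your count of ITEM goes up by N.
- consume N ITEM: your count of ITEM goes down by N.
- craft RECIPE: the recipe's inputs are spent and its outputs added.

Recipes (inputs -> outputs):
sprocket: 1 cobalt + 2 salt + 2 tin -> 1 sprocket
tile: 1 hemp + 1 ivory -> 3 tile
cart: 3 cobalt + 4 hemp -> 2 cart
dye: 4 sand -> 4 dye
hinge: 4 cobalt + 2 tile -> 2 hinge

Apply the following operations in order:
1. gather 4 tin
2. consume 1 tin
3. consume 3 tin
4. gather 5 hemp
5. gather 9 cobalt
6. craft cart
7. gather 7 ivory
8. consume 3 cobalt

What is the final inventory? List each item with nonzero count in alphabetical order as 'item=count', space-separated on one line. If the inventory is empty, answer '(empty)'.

After 1 (gather 4 tin): tin=4
After 2 (consume 1 tin): tin=3
After 3 (consume 3 tin): (empty)
After 4 (gather 5 hemp): hemp=5
After 5 (gather 9 cobalt): cobalt=9 hemp=5
After 6 (craft cart): cart=2 cobalt=6 hemp=1
After 7 (gather 7 ivory): cart=2 cobalt=6 hemp=1 ivory=7
After 8 (consume 3 cobalt): cart=2 cobalt=3 hemp=1 ivory=7

Answer: cart=2 cobalt=3 hemp=1 ivory=7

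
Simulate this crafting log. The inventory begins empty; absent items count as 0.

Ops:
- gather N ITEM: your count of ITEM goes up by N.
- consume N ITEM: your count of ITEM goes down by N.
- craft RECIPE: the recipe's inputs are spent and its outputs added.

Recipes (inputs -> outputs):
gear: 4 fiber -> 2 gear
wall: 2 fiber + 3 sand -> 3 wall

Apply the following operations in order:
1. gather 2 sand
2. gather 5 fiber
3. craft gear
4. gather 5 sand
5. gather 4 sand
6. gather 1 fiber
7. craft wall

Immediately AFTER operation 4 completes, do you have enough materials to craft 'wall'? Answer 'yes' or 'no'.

Answer: no

Derivation:
After 1 (gather 2 sand): sand=2
After 2 (gather 5 fiber): fiber=5 sand=2
After 3 (craft gear): fiber=1 gear=2 sand=2
After 4 (gather 5 sand): fiber=1 gear=2 sand=7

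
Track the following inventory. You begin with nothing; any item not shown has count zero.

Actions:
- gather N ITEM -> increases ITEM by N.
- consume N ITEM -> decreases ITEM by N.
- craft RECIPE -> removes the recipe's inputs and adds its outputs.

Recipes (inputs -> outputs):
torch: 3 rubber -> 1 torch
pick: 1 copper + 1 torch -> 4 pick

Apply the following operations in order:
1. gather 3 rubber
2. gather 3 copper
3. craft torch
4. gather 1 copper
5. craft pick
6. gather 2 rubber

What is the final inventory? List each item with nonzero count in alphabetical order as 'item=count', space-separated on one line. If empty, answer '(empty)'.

After 1 (gather 3 rubber): rubber=3
After 2 (gather 3 copper): copper=3 rubber=3
After 3 (craft torch): copper=3 torch=1
After 4 (gather 1 copper): copper=4 torch=1
After 5 (craft pick): copper=3 pick=4
After 6 (gather 2 rubber): copper=3 pick=4 rubber=2

Answer: copper=3 pick=4 rubber=2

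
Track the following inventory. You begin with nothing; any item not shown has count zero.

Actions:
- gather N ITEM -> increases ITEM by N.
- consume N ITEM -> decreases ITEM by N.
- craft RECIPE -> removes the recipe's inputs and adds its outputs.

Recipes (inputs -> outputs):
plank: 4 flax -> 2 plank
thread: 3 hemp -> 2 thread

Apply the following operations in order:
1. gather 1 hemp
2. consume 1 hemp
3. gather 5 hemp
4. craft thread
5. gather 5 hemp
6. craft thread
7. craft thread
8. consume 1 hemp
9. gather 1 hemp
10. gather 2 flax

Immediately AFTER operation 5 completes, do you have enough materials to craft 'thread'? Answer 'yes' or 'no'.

Answer: yes

Derivation:
After 1 (gather 1 hemp): hemp=1
After 2 (consume 1 hemp): (empty)
After 3 (gather 5 hemp): hemp=5
After 4 (craft thread): hemp=2 thread=2
After 5 (gather 5 hemp): hemp=7 thread=2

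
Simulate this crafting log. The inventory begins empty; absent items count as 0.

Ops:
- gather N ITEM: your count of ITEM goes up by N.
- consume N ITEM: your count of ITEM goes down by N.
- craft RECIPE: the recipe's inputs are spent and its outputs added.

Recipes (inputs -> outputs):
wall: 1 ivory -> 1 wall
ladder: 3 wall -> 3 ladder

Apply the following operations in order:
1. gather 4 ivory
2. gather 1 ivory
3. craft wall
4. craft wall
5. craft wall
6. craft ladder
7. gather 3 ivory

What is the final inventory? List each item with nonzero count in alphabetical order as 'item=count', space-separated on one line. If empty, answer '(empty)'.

After 1 (gather 4 ivory): ivory=4
After 2 (gather 1 ivory): ivory=5
After 3 (craft wall): ivory=4 wall=1
After 4 (craft wall): ivory=3 wall=2
After 5 (craft wall): ivory=2 wall=3
After 6 (craft ladder): ivory=2 ladder=3
After 7 (gather 3 ivory): ivory=5 ladder=3

Answer: ivory=5 ladder=3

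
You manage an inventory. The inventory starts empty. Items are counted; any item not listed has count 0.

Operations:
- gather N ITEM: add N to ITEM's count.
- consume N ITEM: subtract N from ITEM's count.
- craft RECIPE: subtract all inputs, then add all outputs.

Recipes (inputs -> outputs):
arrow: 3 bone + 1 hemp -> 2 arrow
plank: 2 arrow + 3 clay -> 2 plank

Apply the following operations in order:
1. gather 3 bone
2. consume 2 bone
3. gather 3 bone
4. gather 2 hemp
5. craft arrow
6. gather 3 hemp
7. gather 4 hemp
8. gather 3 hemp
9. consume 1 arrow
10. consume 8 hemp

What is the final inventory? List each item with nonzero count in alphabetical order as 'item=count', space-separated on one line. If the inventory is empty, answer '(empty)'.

Answer: arrow=1 bone=1 hemp=3

Derivation:
After 1 (gather 3 bone): bone=3
After 2 (consume 2 bone): bone=1
After 3 (gather 3 bone): bone=4
After 4 (gather 2 hemp): bone=4 hemp=2
After 5 (craft arrow): arrow=2 bone=1 hemp=1
After 6 (gather 3 hemp): arrow=2 bone=1 hemp=4
After 7 (gather 4 hemp): arrow=2 bone=1 hemp=8
After 8 (gather 3 hemp): arrow=2 bone=1 hemp=11
After 9 (consume 1 arrow): arrow=1 bone=1 hemp=11
After 10 (consume 8 hemp): arrow=1 bone=1 hemp=3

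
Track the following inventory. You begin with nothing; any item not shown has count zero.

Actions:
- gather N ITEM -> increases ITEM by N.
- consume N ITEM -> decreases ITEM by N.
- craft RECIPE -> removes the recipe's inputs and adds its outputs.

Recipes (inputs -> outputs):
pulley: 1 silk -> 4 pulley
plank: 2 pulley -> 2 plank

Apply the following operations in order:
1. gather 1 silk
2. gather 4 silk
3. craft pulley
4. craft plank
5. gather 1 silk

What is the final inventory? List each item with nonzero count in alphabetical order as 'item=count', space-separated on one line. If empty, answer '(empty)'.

After 1 (gather 1 silk): silk=1
After 2 (gather 4 silk): silk=5
After 3 (craft pulley): pulley=4 silk=4
After 4 (craft plank): plank=2 pulley=2 silk=4
After 5 (gather 1 silk): plank=2 pulley=2 silk=5

Answer: plank=2 pulley=2 silk=5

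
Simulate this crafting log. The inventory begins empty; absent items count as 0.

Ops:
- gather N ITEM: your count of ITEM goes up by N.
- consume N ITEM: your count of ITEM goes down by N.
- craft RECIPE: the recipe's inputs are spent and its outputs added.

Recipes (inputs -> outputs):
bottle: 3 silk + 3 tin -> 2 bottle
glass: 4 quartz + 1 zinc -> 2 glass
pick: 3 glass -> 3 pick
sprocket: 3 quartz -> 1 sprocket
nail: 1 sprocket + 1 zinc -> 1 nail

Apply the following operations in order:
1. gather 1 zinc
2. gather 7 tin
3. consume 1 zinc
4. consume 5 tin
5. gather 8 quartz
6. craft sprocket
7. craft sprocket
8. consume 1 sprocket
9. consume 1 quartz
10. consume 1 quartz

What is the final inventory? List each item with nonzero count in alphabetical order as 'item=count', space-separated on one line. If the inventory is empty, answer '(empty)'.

After 1 (gather 1 zinc): zinc=1
After 2 (gather 7 tin): tin=7 zinc=1
After 3 (consume 1 zinc): tin=7
After 4 (consume 5 tin): tin=2
After 5 (gather 8 quartz): quartz=8 tin=2
After 6 (craft sprocket): quartz=5 sprocket=1 tin=2
After 7 (craft sprocket): quartz=2 sprocket=2 tin=2
After 8 (consume 1 sprocket): quartz=2 sprocket=1 tin=2
After 9 (consume 1 quartz): quartz=1 sprocket=1 tin=2
After 10 (consume 1 quartz): sprocket=1 tin=2

Answer: sprocket=1 tin=2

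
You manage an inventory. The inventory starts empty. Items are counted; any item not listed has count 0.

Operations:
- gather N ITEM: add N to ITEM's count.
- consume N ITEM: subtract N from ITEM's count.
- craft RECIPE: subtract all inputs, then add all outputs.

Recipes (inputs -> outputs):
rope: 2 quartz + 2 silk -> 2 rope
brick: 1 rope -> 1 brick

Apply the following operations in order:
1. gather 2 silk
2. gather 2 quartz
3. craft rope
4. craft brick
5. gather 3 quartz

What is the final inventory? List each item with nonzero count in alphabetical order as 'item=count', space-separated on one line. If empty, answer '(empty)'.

After 1 (gather 2 silk): silk=2
After 2 (gather 2 quartz): quartz=2 silk=2
After 3 (craft rope): rope=2
After 4 (craft brick): brick=1 rope=1
After 5 (gather 3 quartz): brick=1 quartz=3 rope=1

Answer: brick=1 quartz=3 rope=1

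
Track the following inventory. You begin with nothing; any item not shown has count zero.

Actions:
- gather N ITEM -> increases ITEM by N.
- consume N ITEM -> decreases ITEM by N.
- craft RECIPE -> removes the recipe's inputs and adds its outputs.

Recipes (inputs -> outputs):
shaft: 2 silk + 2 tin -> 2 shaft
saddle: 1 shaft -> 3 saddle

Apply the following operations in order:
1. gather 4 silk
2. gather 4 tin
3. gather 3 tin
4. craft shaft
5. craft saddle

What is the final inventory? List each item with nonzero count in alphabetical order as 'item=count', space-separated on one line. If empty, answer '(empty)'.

After 1 (gather 4 silk): silk=4
After 2 (gather 4 tin): silk=4 tin=4
After 3 (gather 3 tin): silk=4 tin=7
After 4 (craft shaft): shaft=2 silk=2 tin=5
After 5 (craft saddle): saddle=3 shaft=1 silk=2 tin=5

Answer: saddle=3 shaft=1 silk=2 tin=5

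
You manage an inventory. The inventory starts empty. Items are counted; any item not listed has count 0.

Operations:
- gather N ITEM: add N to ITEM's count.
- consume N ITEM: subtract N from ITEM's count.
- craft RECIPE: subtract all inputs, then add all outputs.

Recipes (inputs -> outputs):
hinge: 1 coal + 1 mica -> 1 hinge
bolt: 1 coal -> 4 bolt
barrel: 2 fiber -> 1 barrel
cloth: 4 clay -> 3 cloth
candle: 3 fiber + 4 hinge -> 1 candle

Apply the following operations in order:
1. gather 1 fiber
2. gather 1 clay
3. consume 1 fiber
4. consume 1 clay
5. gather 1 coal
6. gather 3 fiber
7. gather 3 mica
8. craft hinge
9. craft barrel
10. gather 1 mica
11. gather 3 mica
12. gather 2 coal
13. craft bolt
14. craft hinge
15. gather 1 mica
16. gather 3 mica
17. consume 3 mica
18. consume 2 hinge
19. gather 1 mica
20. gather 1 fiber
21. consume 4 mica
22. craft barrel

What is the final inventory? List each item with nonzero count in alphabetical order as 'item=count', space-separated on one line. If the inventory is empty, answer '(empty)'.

Answer: barrel=2 bolt=4 mica=3

Derivation:
After 1 (gather 1 fiber): fiber=1
After 2 (gather 1 clay): clay=1 fiber=1
After 3 (consume 1 fiber): clay=1
After 4 (consume 1 clay): (empty)
After 5 (gather 1 coal): coal=1
After 6 (gather 3 fiber): coal=1 fiber=3
After 7 (gather 3 mica): coal=1 fiber=3 mica=3
After 8 (craft hinge): fiber=3 hinge=1 mica=2
After 9 (craft barrel): barrel=1 fiber=1 hinge=1 mica=2
After 10 (gather 1 mica): barrel=1 fiber=1 hinge=1 mica=3
After 11 (gather 3 mica): barrel=1 fiber=1 hinge=1 mica=6
After 12 (gather 2 coal): barrel=1 coal=2 fiber=1 hinge=1 mica=6
After 13 (craft bolt): barrel=1 bolt=4 coal=1 fiber=1 hinge=1 mica=6
After 14 (craft hinge): barrel=1 bolt=4 fiber=1 hinge=2 mica=5
After 15 (gather 1 mica): barrel=1 bolt=4 fiber=1 hinge=2 mica=6
After 16 (gather 3 mica): barrel=1 bolt=4 fiber=1 hinge=2 mica=9
After 17 (consume 3 mica): barrel=1 bolt=4 fiber=1 hinge=2 mica=6
After 18 (consume 2 hinge): barrel=1 bolt=4 fiber=1 mica=6
After 19 (gather 1 mica): barrel=1 bolt=4 fiber=1 mica=7
After 20 (gather 1 fiber): barrel=1 bolt=4 fiber=2 mica=7
After 21 (consume 4 mica): barrel=1 bolt=4 fiber=2 mica=3
After 22 (craft barrel): barrel=2 bolt=4 mica=3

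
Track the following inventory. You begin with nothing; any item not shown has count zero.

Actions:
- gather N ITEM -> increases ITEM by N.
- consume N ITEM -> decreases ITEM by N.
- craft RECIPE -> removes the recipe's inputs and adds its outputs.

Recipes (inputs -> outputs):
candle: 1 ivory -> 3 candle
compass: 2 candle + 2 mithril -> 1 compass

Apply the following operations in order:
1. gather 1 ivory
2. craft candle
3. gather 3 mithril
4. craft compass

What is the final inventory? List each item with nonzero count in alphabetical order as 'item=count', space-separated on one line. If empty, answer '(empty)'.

Answer: candle=1 compass=1 mithril=1

Derivation:
After 1 (gather 1 ivory): ivory=1
After 2 (craft candle): candle=3
After 3 (gather 3 mithril): candle=3 mithril=3
After 4 (craft compass): candle=1 compass=1 mithril=1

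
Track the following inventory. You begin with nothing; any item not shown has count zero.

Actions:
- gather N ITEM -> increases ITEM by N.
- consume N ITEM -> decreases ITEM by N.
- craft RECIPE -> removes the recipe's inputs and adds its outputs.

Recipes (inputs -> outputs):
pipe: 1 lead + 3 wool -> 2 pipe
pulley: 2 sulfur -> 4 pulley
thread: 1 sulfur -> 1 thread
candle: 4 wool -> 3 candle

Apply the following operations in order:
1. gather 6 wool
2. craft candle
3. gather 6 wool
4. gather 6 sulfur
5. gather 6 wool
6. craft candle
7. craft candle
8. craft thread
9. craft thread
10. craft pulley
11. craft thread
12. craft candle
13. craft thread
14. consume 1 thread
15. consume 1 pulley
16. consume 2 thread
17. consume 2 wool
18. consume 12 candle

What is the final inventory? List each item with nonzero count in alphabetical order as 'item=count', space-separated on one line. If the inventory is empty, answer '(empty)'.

Answer: pulley=3 thread=1

Derivation:
After 1 (gather 6 wool): wool=6
After 2 (craft candle): candle=3 wool=2
After 3 (gather 6 wool): candle=3 wool=8
After 4 (gather 6 sulfur): candle=3 sulfur=6 wool=8
After 5 (gather 6 wool): candle=3 sulfur=6 wool=14
After 6 (craft candle): candle=6 sulfur=6 wool=10
After 7 (craft candle): candle=9 sulfur=6 wool=6
After 8 (craft thread): candle=9 sulfur=5 thread=1 wool=6
After 9 (craft thread): candle=9 sulfur=4 thread=2 wool=6
After 10 (craft pulley): candle=9 pulley=4 sulfur=2 thread=2 wool=6
After 11 (craft thread): candle=9 pulley=4 sulfur=1 thread=3 wool=6
After 12 (craft candle): candle=12 pulley=4 sulfur=1 thread=3 wool=2
After 13 (craft thread): candle=12 pulley=4 thread=4 wool=2
After 14 (consume 1 thread): candle=12 pulley=4 thread=3 wool=2
After 15 (consume 1 pulley): candle=12 pulley=3 thread=3 wool=2
After 16 (consume 2 thread): candle=12 pulley=3 thread=1 wool=2
After 17 (consume 2 wool): candle=12 pulley=3 thread=1
After 18 (consume 12 candle): pulley=3 thread=1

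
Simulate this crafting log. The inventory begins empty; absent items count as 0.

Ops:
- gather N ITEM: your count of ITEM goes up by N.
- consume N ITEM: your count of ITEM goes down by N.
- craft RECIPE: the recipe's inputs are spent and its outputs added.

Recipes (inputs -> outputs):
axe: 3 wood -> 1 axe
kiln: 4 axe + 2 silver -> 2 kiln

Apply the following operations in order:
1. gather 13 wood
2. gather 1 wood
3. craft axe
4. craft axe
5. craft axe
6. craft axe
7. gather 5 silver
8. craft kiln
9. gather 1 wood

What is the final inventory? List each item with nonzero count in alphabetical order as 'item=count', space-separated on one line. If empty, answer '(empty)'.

After 1 (gather 13 wood): wood=13
After 2 (gather 1 wood): wood=14
After 3 (craft axe): axe=1 wood=11
After 4 (craft axe): axe=2 wood=8
After 5 (craft axe): axe=3 wood=5
After 6 (craft axe): axe=4 wood=2
After 7 (gather 5 silver): axe=4 silver=5 wood=2
After 8 (craft kiln): kiln=2 silver=3 wood=2
After 9 (gather 1 wood): kiln=2 silver=3 wood=3

Answer: kiln=2 silver=3 wood=3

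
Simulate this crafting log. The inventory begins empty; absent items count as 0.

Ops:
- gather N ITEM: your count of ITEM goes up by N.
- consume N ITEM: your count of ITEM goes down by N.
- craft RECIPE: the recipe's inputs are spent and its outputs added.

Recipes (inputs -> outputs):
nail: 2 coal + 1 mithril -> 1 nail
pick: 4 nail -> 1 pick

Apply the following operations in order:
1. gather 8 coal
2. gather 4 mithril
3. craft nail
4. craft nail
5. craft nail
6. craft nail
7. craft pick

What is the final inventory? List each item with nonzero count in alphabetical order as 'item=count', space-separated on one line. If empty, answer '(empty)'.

Answer: pick=1

Derivation:
After 1 (gather 8 coal): coal=8
After 2 (gather 4 mithril): coal=8 mithril=4
After 3 (craft nail): coal=6 mithril=3 nail=1
After 4 (craft nail): coal=4 mithril=2 nail=2
After 5 (craft nail): coal=2 mithril=1 nail=3
After 6 (craft nail): nail=4
After 7 (craft pick): pick=1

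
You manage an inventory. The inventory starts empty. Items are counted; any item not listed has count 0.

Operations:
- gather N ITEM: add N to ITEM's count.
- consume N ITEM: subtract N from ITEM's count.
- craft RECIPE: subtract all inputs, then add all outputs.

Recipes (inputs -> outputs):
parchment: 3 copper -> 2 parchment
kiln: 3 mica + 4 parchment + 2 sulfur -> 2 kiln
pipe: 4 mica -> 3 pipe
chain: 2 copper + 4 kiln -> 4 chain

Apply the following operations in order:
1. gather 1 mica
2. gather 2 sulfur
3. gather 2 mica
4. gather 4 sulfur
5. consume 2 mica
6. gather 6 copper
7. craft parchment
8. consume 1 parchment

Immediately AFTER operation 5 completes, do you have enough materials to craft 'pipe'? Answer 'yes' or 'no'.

Answer: no

Derivation:
After 1 (gather 1 mica): mica=1
After 2 (gather 2 sulfur): mica=1 sulfur=2
After 3 (gather 2 mica): mica=3 sulfur=2
After 4 (gather 4 sulfur): mica=3 sulfur=6
After 5 (consume 2 mica): mica=1 sulfur=6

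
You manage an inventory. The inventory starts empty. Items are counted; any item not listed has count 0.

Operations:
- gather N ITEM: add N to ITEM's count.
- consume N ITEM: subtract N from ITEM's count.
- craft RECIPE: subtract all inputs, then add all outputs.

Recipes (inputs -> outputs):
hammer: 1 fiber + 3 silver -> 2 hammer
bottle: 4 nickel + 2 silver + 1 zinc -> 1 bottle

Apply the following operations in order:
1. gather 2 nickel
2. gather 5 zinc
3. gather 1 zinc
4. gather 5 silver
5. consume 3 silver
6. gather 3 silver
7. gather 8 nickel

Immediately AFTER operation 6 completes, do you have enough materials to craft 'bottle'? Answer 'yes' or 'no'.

After 1 (gather 2 nickel): nickel=2
After 2 (gather 5 zinc): nickel=2 zinc=5
After 3 (gather 1 zinc): nickel=2 zinc=6
After 4 (gather 5 silver): nickel=2 silver=5 zinc=6
After 5 (consume 3 silver): nickel=2 silver=2 zinc=6
After 6 (gather 3 silver): nickel=2 silver=5 zinc=6

Answer: no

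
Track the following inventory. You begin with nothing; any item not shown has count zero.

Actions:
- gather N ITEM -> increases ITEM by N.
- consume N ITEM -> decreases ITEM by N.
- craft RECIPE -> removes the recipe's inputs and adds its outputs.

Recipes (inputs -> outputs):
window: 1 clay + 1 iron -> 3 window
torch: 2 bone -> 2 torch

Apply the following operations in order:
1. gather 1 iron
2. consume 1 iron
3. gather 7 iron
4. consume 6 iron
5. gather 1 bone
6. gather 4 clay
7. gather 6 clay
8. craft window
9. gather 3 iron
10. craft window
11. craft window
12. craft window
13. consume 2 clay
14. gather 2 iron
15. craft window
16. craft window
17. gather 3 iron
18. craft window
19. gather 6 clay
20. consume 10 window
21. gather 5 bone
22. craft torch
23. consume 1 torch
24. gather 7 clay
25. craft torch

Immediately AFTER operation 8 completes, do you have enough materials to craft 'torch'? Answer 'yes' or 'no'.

After 1 (gather 1 iron): iron=1
After 2 (consume 1 iron): (empty)
After 3 (gather 7 iron): iron=7
After 4 (consume 6 iron): iron=1
After 5 (gather 1 bone): bone=1 iron=1
After 6 (gather 4 clay): bone=1 clay=4 iron=1
After 7 (gather 6 clay): bone=1 clay=10 iron=1
After 8 (craft window): bone=1 clay=9 window=3

Answer: no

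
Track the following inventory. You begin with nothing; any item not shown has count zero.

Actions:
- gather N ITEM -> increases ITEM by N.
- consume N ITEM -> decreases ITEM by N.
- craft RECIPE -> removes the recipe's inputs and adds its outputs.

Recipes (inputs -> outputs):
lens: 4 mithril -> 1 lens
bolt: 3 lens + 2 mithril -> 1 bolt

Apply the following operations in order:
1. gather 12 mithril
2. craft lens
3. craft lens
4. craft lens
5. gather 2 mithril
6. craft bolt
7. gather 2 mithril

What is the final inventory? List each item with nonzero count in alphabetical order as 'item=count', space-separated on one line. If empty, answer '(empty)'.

Answer: bolt=1 mithril=2

Derivation:
After 1 (gather 12 mithril): mithril=12
After 2 (craft lens): lens=1 mithril=8
After 3 (craft lens): lens=2 mithril=4
After 4 (craft lens): lens=3
After 5 (gather 2 mithril): lens=3 mithril=2
After 6 (craft bolt): bolt=1
After 7 (gather 2 mithril): bolt=1 mithril=2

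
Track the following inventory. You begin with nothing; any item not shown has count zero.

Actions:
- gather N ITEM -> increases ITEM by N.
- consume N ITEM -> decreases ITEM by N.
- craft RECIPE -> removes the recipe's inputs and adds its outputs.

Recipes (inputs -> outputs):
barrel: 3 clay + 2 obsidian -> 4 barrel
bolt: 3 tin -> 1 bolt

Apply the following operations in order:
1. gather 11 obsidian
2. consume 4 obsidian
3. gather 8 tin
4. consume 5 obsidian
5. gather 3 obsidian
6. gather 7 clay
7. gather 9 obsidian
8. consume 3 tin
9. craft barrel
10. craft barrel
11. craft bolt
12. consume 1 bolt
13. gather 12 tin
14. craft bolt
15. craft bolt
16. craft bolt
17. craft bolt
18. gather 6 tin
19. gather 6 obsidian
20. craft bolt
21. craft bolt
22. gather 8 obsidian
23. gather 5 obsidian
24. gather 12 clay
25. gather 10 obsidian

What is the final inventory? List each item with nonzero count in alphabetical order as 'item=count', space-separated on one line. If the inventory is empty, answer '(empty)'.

Answer: barrel=8 bolt=6 clay=13 obsidian=39 tin=2

Derivation:
After 1 (gather 11 obsidian): obsidian=11
After 2 (consume 4 obsidian): obsidian=7
After 3 (gather 8 tin): obsidian=7 tin=8
After 4 (consume 5 obsidian): obsidian=2 tin=8
After 5 (gather 3 obsidian): obsidian=5 tin=8
After 6 (gather 7 clay): clay=7 obsidian=5 tin=8
After 7 (gather 9 obsidian): clay=7 obsidian=14 tin=8
After 8 (consume 3 tin): clay=7 obsidian=14 tin=5
After 9 (craft barrel): barrel=4 clay=4 obsidian=12 tin=5
After 10 (craft barrel): barrel=8 clay=1 obsidian=10 tin=5
After 11 (craft bolt): barrel=8 bolt=1 clay=1 obsidian=10 tin=2
After 12 (consume 1 bolt): barrel=8 clay=1 obsidian=10 tin=2
After 13 (gather 12 tin): barrel=8 clay=1 obsidian=10 tin=14
After 14 (craft bolt): barrel=8 bolt=1 clay=1 obsidian=10 tin=11
After 15 (craft bolt): barrel=8 bolt=2 clay=1 obsidian=10 tin=8
After 16 (craft bolt): barrel=8 bolt=3 clay=1 obsidian=10 tin=5
After 17 (craft bolt): barrel=8 bolt=4 clay=1 obsidian=10 tin=2
After 18 (gather 6 tin): barrel=8 bolt=4 clay=1 obsidian=10 tin=8
After 19 (gather 6 obsidian): barrel=8 bolt=4 clay=1 obsidian=16 tin=8
After 20 (craft bolt): barrel=8 bolt=5 clay=1 obsidian=16 tin=5
After 21 (craft bolt): barrel=8 bolt=6 clay=1 obsidian=16 tin=2
After 22 (gather 8 obsidian): barrel=8 bolt=6 clay=1 obsidian=24 tin=2
After 23 (gather 5 obsidian): barrel=8 bolt=6 clay=1 obsidian=29 tin=2
After 24 (gather 12 clay): barrel=8 bolt=6 clay=13 obsidian=29 tin=2
After 25 (gather 10 obsidian): barrel=8 bolt=6 clay=13 obsidian=39 tin=2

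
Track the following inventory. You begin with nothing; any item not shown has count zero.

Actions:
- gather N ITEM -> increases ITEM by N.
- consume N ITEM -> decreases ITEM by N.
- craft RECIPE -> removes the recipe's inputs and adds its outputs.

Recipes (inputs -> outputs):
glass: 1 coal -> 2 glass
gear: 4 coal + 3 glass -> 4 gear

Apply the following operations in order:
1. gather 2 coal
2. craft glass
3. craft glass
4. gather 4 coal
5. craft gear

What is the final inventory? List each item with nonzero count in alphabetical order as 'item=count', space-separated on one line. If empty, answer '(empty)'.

After 1 (gather 2 coal): coal=2
After 2 (craft glass): coal=1 glass=2
After 3 (craft glass): glass=4
After 4 (gather 4 coal): coal=4 glass=4
After 5 (craft gear): gear=4 glass=1

Answer: gear=4 glass=1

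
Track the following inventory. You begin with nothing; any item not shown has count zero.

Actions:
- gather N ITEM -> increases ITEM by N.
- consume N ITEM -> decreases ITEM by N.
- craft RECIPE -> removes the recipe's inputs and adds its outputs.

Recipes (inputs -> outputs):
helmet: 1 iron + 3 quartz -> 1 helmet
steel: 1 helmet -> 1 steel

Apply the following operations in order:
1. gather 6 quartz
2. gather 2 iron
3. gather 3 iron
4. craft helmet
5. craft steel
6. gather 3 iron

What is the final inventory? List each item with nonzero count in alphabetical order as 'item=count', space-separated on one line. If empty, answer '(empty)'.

Answer: iron=7 quartz=3 steel=1

Derivation:
After 1 (gather 6 quartz): quartz=6
After 2 (gather 2 iron): iron=2 quartz=6
After 3 (gather 3 iron): iron=5 quartz=6
After 4 (craft helmet): helmet=1 iron=4 quartz=3
After 5 (craft steel): iron=4 quartz=3 steel=1
After 6 (gather 3 iron): iron=7 quartz=3 steel=1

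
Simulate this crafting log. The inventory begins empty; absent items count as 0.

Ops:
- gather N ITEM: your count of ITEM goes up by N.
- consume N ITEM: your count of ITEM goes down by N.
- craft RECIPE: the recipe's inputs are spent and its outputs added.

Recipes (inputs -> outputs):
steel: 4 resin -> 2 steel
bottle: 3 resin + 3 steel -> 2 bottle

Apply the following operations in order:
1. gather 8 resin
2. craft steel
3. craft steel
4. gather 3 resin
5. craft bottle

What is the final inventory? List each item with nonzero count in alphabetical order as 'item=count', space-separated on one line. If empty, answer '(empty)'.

Answer: bottle=2 steel=1

Derivation:
After 1 (gather 8 resin): resin=8
After 2 (craft steel): resin=4 steel=2
After 3 (craft steel): steel=4
After 4 (gather 3 resin): resin=3 steel=4
After 5 (craft bottle): bottle=2 steel=1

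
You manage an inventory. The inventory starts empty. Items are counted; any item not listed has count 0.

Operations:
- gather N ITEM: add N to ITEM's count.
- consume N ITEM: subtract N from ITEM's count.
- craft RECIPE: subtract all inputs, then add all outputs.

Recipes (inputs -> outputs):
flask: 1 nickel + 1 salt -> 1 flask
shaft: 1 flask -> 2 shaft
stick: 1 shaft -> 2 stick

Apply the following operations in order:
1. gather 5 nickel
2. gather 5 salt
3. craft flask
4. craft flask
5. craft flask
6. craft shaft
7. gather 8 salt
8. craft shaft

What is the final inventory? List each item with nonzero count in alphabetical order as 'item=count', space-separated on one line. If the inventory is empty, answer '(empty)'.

After 1 (gather 5 nickel): nickel=5
After 2 (gather 5 salt): nickel=5 salt=5
After 3 (craft flask): flask=1 nickel=4 salt=4
After 4 (craft flask): flask=2 nickel=3 salt=3
After 5 (craft flask): flask=3 nickel=2 salt=2
After 6 (craft shaft): flask=2 nickel=2 salt=2 shaft=2
After 7 (gather 8 salt): flask=2 nickel=2 salt=10 shaft=2
After 8 (craft shaft): flask=1 nickel=2 salt=10 shaft=4

Answer: flask=1 nickel=2 salt=10 shaft=4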